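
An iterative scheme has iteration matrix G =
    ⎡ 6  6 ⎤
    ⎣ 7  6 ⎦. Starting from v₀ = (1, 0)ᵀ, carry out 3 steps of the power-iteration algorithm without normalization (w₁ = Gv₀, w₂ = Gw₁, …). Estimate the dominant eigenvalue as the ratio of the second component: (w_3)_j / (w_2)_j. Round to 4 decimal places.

w1 = Gv₀ = (6·1 + 6·0; 7·1 + 6·0) = (6, 7)
w2 = Gw1 = (6·6 + 6·7; 7·6 + 6·7) = (78, 84)
w3 = Gw2 = (972, 1050)
Ratio at component: 1050 / 84 = 12.5000

λ ≈ 12.5000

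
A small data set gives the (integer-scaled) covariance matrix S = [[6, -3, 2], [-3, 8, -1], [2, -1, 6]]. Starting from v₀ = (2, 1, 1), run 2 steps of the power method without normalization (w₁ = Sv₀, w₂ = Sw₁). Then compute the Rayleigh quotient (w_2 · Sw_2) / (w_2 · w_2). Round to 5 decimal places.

w1 = Sv₀ = (6·2 + (-3)·1 + 2·1; (-3)·2 + 8·1 + (-1)·1; 2·2 + (-1)·1 + 6·1) = (11, 1, 9)
w2 = Sw1 = (6·11 + (-3)·1 + 2·9; (-3)·11 + 8·1 + (-1)·9; 2·11 + (-1)·1 + 6·9) = (81, -34, 75)
Sw2 = (738, -590, 646)
w2·Sw2 = 81·738 + (-34)·(-590) + 75·646 = 128288; w2·w2 = 81·81 + (-34)·(-34) + 75·75 = 13342
λ ≈ 128288/13342 = 9.61535

λ ≈ 9.61535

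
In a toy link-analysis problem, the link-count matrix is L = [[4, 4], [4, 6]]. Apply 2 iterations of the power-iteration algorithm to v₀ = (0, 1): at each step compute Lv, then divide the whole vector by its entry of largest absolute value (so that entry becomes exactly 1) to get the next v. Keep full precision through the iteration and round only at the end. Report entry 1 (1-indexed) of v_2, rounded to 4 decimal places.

0.7692

Lv0 = (4.00000, 6.00000); divide by 6.00000 → v1 = (0.66667, 1.00000)
Lv1 = (6.66667, 8.66667); divide by 8.66667 → v2 = (0.76923, 1.00000)
Requested entry of v2: 40/52 = 0.7692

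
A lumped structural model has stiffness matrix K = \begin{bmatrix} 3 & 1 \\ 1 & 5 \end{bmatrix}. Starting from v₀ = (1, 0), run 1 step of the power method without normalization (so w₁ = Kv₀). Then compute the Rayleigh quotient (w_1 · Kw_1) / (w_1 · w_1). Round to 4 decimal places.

w1 = Kv₀ = (3·1 + 1·0; 1·1 + 5·0) = (3, 1)
Kw1 = (10, 8)
w1·Kw1 = 3·10 + 1·8 = 38; w1·w1 = 3·3 + 1·1 = 10
λ ≈ 38/10 = 3.8000

λ ≈ 3.8000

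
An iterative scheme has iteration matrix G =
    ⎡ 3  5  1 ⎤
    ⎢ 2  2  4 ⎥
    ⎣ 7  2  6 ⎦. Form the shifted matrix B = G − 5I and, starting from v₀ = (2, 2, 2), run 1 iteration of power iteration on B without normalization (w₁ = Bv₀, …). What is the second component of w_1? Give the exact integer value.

6

B = G − 5I has rows (-2, 5, 1); (2, -3, 4); (7, 2, 1)
w1 = Bv₀ = ((-2)·2 + 5·2 + 1·2; 2·2 + (-3)·2 + 4·2; 7·2 + 2·2 + 1·2) = (8, 6, 20)
Requested component of w1: 6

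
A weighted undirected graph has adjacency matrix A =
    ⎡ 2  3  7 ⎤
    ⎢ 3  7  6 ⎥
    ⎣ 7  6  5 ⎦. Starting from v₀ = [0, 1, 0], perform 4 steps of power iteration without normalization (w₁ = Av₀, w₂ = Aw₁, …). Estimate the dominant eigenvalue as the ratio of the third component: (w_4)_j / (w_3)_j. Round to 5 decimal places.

w1 = Av₀ = (3, 7, 6)
w2 = Aw1 = (69, 94, 93)
w3 = Aw2 = (1071, 1423, 1512)
w4 = Aw3 = (16995, 22246, 23595)
Ratio at component: 23595 / 1512 = 15.60516

15.60516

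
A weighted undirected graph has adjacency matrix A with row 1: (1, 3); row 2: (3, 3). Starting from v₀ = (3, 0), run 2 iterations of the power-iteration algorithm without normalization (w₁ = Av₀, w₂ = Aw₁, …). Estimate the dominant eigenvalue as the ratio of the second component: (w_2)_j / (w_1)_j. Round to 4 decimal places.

4.0000

w1 = Av₀ = (1·3 + 3·0; 3·3 + 3·0) = (3, 9)
w2 = Aw1 = (1·3 + 3·9; 3·3 + 3·9) = (30, 36)
Ratio at component: 36 / 9 = 4.0000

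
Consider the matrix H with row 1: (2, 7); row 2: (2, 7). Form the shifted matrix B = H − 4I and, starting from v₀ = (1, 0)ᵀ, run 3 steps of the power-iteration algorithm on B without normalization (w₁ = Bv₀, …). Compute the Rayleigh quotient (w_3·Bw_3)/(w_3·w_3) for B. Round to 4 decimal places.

B = H − 4I has rows (-2, 7); (2, 3)
w1 = Bv₀ = ((-2)·1 + 7·0; 2·1 + 3·0) = (-2, 2)
w2 = Bw1 = ((-2)·(-2) + 7·2; 2·(-2) + 3·2) = (18, 2)
w3 = Bw2 = (-22, 42)
Bw3 = (338, 82)
w3·Bw3 = -3992; w3·w3 = 2248; μ ≈ -3992/2248 = -1.7758

μ ≈ -1.7758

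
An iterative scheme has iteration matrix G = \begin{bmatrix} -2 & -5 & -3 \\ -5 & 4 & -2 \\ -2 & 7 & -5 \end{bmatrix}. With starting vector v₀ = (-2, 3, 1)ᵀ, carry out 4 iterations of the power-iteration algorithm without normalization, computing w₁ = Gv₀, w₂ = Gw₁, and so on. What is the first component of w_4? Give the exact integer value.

w1 = Gv₀ = ((-2)·(-2) + (-5)·3 + (-3)·1; (-5)·(-2) + 4·3 + (-2)·1; (-2)·(-2) + 7·3 + (-5)·1) = (-14, 20, 20)
w2 = Gw1 = ((-2)·(-14) + (-5)·20 + (-3)·20; (-5)·(-14) + 4·20 + (-2)·20; (-2)·(-14) + 7·20 + (-5)·20) = (-132, 110, 68)
w3 = Gw2 = (-490, 964, 694)
w4 = Gw3 = (-5922, 4918, 4258)
The requested component of w4 is -5922.

-5922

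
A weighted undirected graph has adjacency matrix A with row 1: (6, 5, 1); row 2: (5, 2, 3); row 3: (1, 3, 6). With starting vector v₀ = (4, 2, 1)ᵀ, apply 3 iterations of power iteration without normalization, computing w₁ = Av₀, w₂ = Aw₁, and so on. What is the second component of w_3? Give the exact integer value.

2995

w1 = Av₀ = (6·4 + 5·2 + 1·1; 5·4 + 2·2 + 3·1; 1·4 + 3·2 + 6·1) = (35, 27, 16)
w2 = Aw1 = (6·35 + 5·27 + 1·16; 5·35 + 2·27 + 3·16; 1·35 + 3·27 + 6·16) = (361, 277, 212)
w3 = Aw2 = (3763, 2995, 2464)
The requested component of w3 is 2995.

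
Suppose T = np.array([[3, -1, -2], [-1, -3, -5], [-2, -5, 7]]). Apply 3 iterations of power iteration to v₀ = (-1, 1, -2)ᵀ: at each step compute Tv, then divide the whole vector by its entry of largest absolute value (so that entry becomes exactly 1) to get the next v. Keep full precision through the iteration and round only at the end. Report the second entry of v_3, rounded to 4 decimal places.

Tv0 = (0.00000, 8.00000, -17.00000); divide by -17.00000 → v1 = (0.00000, -0.47059, 1.00000)
Tv1 = (-1.52941, -3.58824, 9.35294); divide by 9.35294 → v2 = (-0.16352, -0.38365, 1.00000)
Tv2 = (-2.10692, -3.68553, 9.24528); divide by 9.24528 → v3 = (-0.22789, -0.39864, 1.00000)
Requested entry of v3: 586/-1470 = -0.3986

-0.3986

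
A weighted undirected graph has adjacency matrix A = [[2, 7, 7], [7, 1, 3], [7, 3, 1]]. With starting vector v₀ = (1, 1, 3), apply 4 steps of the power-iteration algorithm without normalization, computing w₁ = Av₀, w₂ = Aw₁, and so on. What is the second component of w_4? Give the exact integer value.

42104

w1 = Av₀ = (30, 17, 13)
w2 = Aw1 = (270, 266, 274)
w3 = Aw2 = (4320, 2978, 2962)
w4 = Aw3 = (50220, 42104, 42136)
The requested component of w4 is 42104.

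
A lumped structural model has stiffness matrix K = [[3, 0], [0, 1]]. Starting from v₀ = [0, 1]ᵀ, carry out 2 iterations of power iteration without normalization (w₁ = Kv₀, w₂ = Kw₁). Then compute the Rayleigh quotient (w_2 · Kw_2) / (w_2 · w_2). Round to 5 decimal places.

w1 = Kv₀ = (3·0 + 0·1; 0·0 + 1·1) = (0, 1)
w2 = Kw1 = (3·0 + 0·1; 0·0 + 1·1) = (0, 1)
Kw2 = (0, 1)
w2·Kw2 = 0·0 + 1·1 = 1; w2·w2 = 0·0 + 1·1 = 1
λ ≈ 1/1 = 1.00000

λ ≈ 1.00000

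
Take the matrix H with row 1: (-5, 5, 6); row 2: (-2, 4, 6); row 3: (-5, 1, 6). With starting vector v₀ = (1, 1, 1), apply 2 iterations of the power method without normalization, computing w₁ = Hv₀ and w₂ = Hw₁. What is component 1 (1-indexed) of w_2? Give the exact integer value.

w1 = Hv₀ = ((-5)·1 + 5·1 + 6·1; (-2)·1 + 4·1 + 6·1; (-5)·1 + 1·1 + 6·1) = (6, 8, 2)
w2 = Hw1 = ((-5)·6 + 5·8 + 6·2; (-2)·6 + 4·8 + 6·2; (-5)·6 + 1·8 + 6·2) = (22, 32, -10)
The requested component of w2 is 22.

22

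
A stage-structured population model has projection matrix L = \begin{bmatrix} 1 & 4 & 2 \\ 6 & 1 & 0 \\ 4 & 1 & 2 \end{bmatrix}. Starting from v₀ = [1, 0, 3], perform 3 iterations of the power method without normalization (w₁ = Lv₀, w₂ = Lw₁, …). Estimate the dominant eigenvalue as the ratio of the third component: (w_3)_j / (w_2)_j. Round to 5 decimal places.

6.66667

w1 = Lv₀ = (7, 6, 10)
w2 = Lw1 = (51, 48, 54)
w3 = Lw2 = (351, 354, 360)
Ratio at component: 360 / 54 = 6.66667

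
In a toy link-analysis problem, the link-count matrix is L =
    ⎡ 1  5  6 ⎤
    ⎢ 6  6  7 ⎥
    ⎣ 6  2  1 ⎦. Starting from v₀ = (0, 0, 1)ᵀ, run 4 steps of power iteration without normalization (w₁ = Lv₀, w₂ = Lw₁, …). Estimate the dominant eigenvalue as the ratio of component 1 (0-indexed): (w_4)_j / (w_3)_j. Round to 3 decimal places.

λ ≈ 13.127

w1 = Lv₀ = (6, 7, 1)
w2 = Lw1 = (47, 85, 51)
w3 = Lw2 = (778, 1149, 503)
w4 = Lw3 = (9541, 15083, 7469)
Ratio at component: 15083 / 1149 = 13.127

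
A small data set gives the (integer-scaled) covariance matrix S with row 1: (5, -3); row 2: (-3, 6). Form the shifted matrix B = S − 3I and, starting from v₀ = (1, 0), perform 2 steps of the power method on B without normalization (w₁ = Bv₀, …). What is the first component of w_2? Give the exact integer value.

13

B = S − 3I has rows (2, -3); (-3, 3)
w1 = Bv₀ = (2, -3)
w2 = Bw1 = (13, -15)
Requested component of w2: 13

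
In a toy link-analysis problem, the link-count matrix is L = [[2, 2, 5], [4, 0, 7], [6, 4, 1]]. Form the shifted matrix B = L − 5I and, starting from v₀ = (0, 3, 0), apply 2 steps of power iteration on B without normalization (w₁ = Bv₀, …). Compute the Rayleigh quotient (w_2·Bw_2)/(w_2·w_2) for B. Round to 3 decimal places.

B = L − 5I has rows (-3, 2, 5); (4, -5, 7); (6, 4, -4)
w1 = Bv₀ = (6, -15, 12)
w2 = Bw1 = (12, 183, -72)
Bw2 = (-30, -1371, 1092)
w2·Bw2 = -329877; w2·w2 = 38817; μ ≈ -329877/38817 = -8.498

μ ≈ -8.498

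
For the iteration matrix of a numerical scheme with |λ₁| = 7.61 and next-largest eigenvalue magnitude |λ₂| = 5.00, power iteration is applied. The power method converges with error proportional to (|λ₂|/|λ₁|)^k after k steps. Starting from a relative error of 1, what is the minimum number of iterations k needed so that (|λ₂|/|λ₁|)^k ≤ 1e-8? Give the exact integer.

|λ₂/λ₁| = 5.00/7.61 = 0.65703
Need k ≥ ln(1e-8) / ln(0.65703) = -18.4207 / -0.4200 ≈ 43.856
Smallest integer k satisfying the bound: 44

44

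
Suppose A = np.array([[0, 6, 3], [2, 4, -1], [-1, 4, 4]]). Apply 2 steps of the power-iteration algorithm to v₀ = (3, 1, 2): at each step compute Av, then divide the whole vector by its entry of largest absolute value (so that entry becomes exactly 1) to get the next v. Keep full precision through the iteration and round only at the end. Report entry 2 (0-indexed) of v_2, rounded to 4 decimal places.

Av0 = (12.00000, 8.00000, 9.00000); divide by 12.00000 → v1 = (1.00000, 0.66667, 0.75000)
Av1 = (6.25000, 3.91667, 4.66667); divide by 6.25000 → v2 = (1.00000, 0.62667, 0.74667)
Requested entry of v2: 56/75 = 0.7467

0.7467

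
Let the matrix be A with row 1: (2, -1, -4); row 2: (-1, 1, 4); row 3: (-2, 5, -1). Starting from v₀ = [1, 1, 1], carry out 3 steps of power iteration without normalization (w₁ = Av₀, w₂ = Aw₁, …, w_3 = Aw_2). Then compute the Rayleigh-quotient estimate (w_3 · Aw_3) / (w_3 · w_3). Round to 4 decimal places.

5.8482

w1 = Av₀ = (2·1 + (-1)·1 + (-4)·1; (-1)·1 + 1·1 + 4·1; (-2)·1 + 5·1 + (-1)·1) = (-3, 4, 2)
w2 = Aw1 = (2·(-3) + (-1)·4 + (-4)·2; (-1)·(-3) + 1·4 + 4·2; (-2)·(-3) + 5·4 + (-1)·2) = (-18, 15, 24)
w3 = Aw2 = (-147, 129, 87)
Aw3 = (-771, 624, 852)
w3·Aw3 = (-147)·(-771) + 129·624 + 87·852 = 267957; w3·w3 = (-147)·(-147) + 129·129 + 87·87 = 45819
λ ≈ 267957/45819 = 5.8482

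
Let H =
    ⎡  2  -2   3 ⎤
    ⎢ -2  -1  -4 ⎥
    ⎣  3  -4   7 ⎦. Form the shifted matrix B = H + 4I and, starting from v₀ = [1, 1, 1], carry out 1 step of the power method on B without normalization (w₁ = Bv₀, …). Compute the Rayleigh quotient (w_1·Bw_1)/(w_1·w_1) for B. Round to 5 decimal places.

13.70253

B = H + 4I has rows (6, -2, 3); (-2, 3, -4); (3, -4, 11)
w1 = Bv₀ = (6·1 + (-2)·1 + 3·1; (-2)·1 + 3·1 + (-4)·1; 3·1 + (-4)·1 + 11·1) = (7, -3, 10)
Bw1 = (78, -63, 143)
w1·Bw1 = 2165; w1·w1 = 158; μ ≈ 2165/158 = 13.70253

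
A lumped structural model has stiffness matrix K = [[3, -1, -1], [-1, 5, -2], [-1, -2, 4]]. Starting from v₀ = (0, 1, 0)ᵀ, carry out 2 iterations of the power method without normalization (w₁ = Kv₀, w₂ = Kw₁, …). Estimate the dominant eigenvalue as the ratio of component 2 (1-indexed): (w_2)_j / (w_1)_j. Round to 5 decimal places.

λ ≈ 6.00000

w1 = Kv₀ = (-1, 5, -2)
w2 = Kw1 = (-6, 30, -17)
Ratio at component: 30 / 5 = 6.00000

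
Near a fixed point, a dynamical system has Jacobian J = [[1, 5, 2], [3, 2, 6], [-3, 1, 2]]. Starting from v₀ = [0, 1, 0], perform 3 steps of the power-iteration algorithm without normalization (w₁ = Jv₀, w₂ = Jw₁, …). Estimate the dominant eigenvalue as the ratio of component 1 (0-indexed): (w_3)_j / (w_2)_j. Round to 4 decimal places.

1.4000

w1 = Jv₀ = (1·0 + 5·1 + 2·0; 3·0 + 2·1 + 6·0; (-3)·0 + 1·1 + 2·0) = (5, 2, 1)
w2 = Jw1 = (1·5 + 5·2 + 2·1; 3·5 + 2·2 + 6·1; (-3)·5 + 1·2 + 2·1) = (17, 25, -11)
w3 = Jw2 = (120, 35, -48)
Ratio at component: 35 / 25 = 1.4000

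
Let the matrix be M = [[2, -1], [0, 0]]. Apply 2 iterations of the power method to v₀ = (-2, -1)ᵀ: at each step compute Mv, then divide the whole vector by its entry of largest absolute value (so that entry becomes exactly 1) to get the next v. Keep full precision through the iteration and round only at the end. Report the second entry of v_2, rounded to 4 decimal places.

0.0000

Mv0 = (-3.00000, 0.00000); divide by -3.00000 → v1 = (1.00000, 0.00000)
Mv1 = (2.00000, 0.00000); divide by 2.00000 → v2 = (1.00000, 0.00000)
Requested entry of v2: 0/-6 = 0.0000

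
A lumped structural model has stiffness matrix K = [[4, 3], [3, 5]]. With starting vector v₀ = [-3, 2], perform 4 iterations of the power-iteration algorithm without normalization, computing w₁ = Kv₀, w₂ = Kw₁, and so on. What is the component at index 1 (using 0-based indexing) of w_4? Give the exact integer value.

w1 = Kv₀ = (4·(-3) + 3·2; 3·(-3) + 5·2) = (-6, 1)
w2 = Kw1 = (4·(-6) + 3·1; 3·(-6) + 5·1) = (-21, -13)
w3 = Kw2 = (-123, -128)
w4 = Kw3 = (-876, -1009)
The requested component of w4 is -1009.

-1009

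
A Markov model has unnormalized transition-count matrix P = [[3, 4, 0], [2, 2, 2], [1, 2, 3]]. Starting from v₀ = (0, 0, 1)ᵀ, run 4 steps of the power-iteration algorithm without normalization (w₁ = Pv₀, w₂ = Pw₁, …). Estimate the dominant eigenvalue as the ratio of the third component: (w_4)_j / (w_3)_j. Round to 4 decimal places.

w1 = Pv₀ = (3·0 + 4·0 + 0·1; 2·0 + 2·0 + 2·1; 1·0 + 2·0 + 3·1) = (0, 2, 3)
w2 = Pw1 = (3·0 + 4·2 + 0·3; 2·0 + 2·2 + 2·3; 1·0 + 2·2 + 3·3) = (8, 10, 13)
w3 = Pw2 = (64, 62, 67)
w4 = Pw3 = (440, 386, 389)
Ratio at component: 389 / 67 = 5.8060

5.8060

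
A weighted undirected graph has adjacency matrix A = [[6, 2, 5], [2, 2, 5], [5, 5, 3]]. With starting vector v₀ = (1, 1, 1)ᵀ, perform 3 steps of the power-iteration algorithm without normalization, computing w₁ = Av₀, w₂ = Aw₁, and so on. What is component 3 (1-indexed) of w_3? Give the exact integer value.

w1 = Av₀ = (6·1 + 2·1 + 5·1; 2·1 + 2·1 + 5·1; 5·1 + 5·1 + 3·1) = (13, 9, 13)
w2 = Aw1 = (6·13 + 2·9 + 5·13; 2·13 + 2·9 + 5·13; 5·13 + 5·9 + 3·13) = (161, 109, 149)
w3 = Aw2 = (1929, 1285, 1797)
The requested component of w3 is 1797.

1797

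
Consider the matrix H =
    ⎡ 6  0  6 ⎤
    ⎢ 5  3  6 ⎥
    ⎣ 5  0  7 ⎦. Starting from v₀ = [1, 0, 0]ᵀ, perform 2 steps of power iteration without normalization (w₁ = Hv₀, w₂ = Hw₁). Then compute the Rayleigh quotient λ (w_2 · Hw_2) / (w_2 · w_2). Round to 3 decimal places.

12.233

w1 = Hv₀ = (6, 5, 5)
w2 = Hw1 = (66, 75, 65)
Hw2 = (786, 945, 785)
w2·Hw2 = 66·786 + 75·945 + 65·785 = 173776; w2·w2 = 66·66 + 75·75 + 65·65 = 14206
λ ≈ 173776/14206 = 12.233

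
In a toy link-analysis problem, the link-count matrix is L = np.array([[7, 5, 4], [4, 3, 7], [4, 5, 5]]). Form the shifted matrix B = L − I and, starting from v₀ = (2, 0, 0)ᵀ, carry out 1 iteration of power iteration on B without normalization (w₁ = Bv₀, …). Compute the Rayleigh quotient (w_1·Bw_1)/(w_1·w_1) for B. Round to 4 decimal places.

B = L − I has rows (6, 5, 4); (4, 2, 7); (4, 5, 4)
w1 = Bv₀ = (12, 8, 8)
Bw1 = (144, 120, 120)
w1·Bw1 = 3648; w1·w1 = 272; μ ≈ 3648/272 = 13.4118

13.4118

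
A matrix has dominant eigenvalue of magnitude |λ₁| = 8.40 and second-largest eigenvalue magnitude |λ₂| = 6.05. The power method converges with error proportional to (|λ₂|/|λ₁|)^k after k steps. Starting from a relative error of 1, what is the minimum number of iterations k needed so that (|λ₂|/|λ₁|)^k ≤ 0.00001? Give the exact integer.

36

|λ₂/λ₁| = 6.05/8.40 = 0.72024
Need k ≥ ln(0.00001) / ln(0.72024) = -11.5129 / -0.3282 ≈ 35.082
Smallest integer k satisfying the bound: 36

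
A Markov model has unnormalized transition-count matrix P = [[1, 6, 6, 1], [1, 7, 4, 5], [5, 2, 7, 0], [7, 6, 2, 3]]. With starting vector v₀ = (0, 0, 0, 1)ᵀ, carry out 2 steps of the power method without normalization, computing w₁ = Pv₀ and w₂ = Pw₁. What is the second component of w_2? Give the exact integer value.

51

w1 = Pv₀ = (1, 5, 0, 3)
w2 = Pw1 = (34, 51, 15, 46)
The requested component of w2 is 51.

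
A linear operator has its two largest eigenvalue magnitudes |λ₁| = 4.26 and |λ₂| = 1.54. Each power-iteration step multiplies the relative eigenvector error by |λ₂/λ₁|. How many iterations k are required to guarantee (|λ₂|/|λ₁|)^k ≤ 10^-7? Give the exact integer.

|λ₂/λ₁| = 1.54/4.26 = 0.36150
Need k ≥ ln(10^-7) / ln(0.36150) = -16.1181 / -1.0175 ≈ 15.841
Smallest integer k satisfying the bound: 16

16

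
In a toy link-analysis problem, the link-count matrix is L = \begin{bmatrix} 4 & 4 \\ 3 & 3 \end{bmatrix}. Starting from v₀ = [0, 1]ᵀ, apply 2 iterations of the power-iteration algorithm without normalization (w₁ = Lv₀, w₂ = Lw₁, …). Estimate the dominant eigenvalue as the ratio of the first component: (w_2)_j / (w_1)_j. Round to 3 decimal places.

λ ≈ 7.000

w1 = Lv₀ = (4, 3)
w2 = Lw1 = (28, 21)
Ratio at component: 28 / 4 = 7.000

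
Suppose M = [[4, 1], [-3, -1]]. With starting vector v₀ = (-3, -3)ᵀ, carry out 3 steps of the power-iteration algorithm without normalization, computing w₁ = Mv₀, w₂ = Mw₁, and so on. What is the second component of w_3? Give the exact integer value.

w1 = Mv₀ = (-15, 12)
w2 = Mw1 = (-48, 33)
w3 = Mw2 = (-159, 111)
The requested component of w3 is 111.

111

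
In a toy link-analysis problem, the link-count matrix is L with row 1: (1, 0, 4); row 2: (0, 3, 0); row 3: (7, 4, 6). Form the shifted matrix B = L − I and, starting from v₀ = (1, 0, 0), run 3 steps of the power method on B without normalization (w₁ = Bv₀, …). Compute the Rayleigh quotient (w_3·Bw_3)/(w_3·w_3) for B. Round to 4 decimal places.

B = L − I has rows (0, 0, 4); (0, 2, 0); (7, 4, 5)
w1 = Bv₀ = (0, 0, 7)
w2 = Bw1 = (28, 0, 35)
w3 = Bw2 = (140, 0, 371)
Bw3 = (1484, 0, 2835)
w3·Bw3 = 1259545; w3·w3 = 157241; μ ≈ 1259545/157241 = 8.0103

8.0103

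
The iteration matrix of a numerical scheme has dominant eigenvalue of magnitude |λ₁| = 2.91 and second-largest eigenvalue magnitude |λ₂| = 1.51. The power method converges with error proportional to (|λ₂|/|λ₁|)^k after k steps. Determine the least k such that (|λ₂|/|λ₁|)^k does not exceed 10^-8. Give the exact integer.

29

|λ₂/λ₁| = 1.51/2.91 = 0.51890
Need k ≥ ln(10^-8) / ln(0.51890) = -18.4207 / -0.6560 ≈ 28.078
Smallest integer k satisfying the bound: 29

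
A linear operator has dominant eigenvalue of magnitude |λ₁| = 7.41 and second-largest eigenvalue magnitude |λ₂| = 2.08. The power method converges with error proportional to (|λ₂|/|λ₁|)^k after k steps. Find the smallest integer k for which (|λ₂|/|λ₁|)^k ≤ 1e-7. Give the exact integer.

|λ₂/λ₁| = 2.08/7.41 = 0.28070
Need k ≥ ln(1e-7) / ln(0.28070) = -16.1181 / -1.2705 ≈ 12.687
Smallest integer k satisfying the bound: 13

13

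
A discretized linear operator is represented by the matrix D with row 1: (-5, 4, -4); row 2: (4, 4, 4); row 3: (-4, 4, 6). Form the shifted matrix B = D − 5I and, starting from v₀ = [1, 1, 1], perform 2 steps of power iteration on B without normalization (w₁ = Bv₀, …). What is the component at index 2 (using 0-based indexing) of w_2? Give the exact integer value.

B = D − 5I has rows (-10, 4, -4); (4, -1, 4); (-4, 4, 1)
w1 = Bv₀ = (-10, 7, 1)
w2 = Bw1 = (124, -43, 69)
Requested component of w2: 69

69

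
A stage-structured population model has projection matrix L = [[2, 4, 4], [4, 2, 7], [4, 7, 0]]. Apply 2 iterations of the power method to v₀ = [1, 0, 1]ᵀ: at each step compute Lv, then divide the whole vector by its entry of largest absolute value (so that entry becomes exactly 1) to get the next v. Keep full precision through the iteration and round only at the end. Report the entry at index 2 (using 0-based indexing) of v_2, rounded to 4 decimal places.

1.0000

Lv0 = (6.00000, 11.00000, 4.00000); divide by 11.00000 → v1 = (0.54545, 1.00000, 0.36364)
Lv1 = (6.54545, 6.72727, 9.18182); divide by 9.18182 → v2 = (0.71287, 0.73267, 1.00000)
Requested entry of v2: 101/101 = 1.0000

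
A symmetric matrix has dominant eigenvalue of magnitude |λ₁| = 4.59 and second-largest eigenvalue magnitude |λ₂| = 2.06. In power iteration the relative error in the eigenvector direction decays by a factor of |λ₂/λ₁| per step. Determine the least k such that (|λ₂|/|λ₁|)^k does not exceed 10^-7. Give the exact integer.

|λ₂/λ₁| = 2.06/4.59 = 0.44880
Need k ≥ ln(10^-7) / ln(0.44880) = -16.1181 / -0.8012 ≈ 20.118
Smallest integer k satisfying the bound: 21

21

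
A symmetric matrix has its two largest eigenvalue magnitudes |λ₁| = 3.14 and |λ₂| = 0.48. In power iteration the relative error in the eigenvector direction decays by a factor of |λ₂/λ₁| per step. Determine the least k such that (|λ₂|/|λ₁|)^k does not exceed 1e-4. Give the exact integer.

5

|λ₂/λ₁| = 0.48/3.14 = 0.15287
Need k ≥ ln(1e-4) / ln(0.15287) = -9.2103 / -1.8782 ≈ 4.904
Smallest integer k satisfying the bound: 5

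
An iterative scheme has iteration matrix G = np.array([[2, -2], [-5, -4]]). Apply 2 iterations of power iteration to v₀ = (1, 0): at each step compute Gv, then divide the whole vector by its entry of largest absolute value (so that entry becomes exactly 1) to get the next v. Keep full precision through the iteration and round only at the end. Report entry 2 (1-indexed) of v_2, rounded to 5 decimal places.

0.71429

Gv0 = (2.000000, -5.000000); divide by -5.000000 → v1 = (-0.400000, 1.000000)
Gv1 = (-2.800000, -2.000000); divide by -2.800000 → v2 = (1.000000, 0.714286)
Requested entry of v2: 10/14 = 0.71429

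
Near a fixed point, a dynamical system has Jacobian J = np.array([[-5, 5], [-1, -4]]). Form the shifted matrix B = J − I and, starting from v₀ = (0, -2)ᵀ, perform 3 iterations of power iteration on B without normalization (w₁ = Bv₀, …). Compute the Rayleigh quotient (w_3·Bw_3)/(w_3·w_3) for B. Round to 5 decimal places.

-6.40324

B = J − I has rows (-6, 5); (-1, -5)
w1 = Bv₀ = ((-6)·0 + 5·(-2); (-1)·0 + (-5)·(-2)) = (-10, 10)
w2 = Bw1 = ((-6)·(-10) + 5·10; (-1)·(-10) + (-5)·10) = (110, -40)
w3 = Bw2 = (-860, 90)
Bw3 = (5610, 410)
w3·Bw3 = -4787700; w3·w3 = 747700; μ ≈ -4787700/747700 = -6.40324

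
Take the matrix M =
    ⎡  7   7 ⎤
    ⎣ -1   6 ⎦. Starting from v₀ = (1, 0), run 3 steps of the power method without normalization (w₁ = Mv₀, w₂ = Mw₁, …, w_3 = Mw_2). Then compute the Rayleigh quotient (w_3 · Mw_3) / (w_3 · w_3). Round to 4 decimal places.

w1 = Mv₀ = (7, -1)
w2 = Mw1 = (42, -13)
w3 = Mw2 = (203, -120)
Mw3 = (581, -923)
w3·Mw3 = 203·581 + (-120)·(-923) = 228703; w3·w3 = 203·203 + (-120)·(-120) = 55609
λ ≈ 228703/55609 = 4.1127

4.1127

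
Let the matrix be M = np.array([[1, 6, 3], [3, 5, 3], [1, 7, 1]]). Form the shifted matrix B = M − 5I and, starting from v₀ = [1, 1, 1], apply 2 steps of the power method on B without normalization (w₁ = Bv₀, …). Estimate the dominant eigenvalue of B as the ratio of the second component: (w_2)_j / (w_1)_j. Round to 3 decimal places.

4.500

B = M − 5I has rows (-4, 6, 3); (3, 0, 3); (1, 7, -4)
w1 = Bv₀ = (5, 6, 4)
w2 = Bw1 = (28, 27, 31)
Ratio: 27/6 = 4.500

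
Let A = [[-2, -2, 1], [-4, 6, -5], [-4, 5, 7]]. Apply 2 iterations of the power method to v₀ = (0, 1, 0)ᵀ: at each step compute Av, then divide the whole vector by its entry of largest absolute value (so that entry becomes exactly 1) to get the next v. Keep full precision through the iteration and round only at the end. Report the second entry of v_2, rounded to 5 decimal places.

0.26027

Av0 = (-2.000000, 6.000000, 5.000000); divide by 6.000000 → v1 = (-0.333333, 1.000000, 0.833333)
Av1 = (-0.500000, 3.166667, 12.166667); divide by 12.166667 → v2 = (-0.041096, 0.260274, 1.000000)
Requested entry of v2: 19/73 = 0.26027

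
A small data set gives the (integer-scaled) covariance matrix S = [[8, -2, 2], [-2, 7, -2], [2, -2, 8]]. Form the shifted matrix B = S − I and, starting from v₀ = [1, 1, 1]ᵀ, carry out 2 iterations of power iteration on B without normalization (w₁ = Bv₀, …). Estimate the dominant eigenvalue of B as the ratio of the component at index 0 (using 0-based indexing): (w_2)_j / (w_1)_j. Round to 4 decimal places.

B = S − I has rows (7, -2, 2); (-2, 6, -2); (2, -2, 7)
w1 = Bv₀ = (7·1 + (-2)·1 + 2·1; (-2)·1 + 6·1 + (-2)·1; 2·1 + (-2)·1 + 7·1) = (7, 2, 7)
w2 = Bw1 = (7·7 + (-2)·2 + 2·7; (-2)·7 + 6·2 + (-2)·7; 2·7 + (-2)·2 + 7·7) = (59, -16, 59)
Ratio: 59/7 = 8.4286

μ ≈ 8.4286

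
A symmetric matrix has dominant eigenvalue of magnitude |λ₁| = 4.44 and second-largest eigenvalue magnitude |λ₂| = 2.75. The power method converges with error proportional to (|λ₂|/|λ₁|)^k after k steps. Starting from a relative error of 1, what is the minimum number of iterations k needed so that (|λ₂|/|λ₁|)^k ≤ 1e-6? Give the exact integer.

|λ₂/λ₁| = 2.75/4.44 = 0.61937
Need k ≥ ln(1e-6) / ln(0.61937) = -13.8155 / -0.4791 ≈ 28.839
Smallest integer k satisfying the bound: 29

29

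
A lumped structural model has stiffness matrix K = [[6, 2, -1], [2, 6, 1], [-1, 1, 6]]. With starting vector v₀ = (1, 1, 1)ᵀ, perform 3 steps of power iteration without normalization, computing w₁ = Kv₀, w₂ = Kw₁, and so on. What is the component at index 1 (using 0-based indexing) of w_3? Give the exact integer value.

w1 = Kv₀ = (7, 9, 6)
w2 = Kw1 = (54, 74, 38)
w3 = Kw2 = (434, 590, 248)
The requested component of w3 is 590.

590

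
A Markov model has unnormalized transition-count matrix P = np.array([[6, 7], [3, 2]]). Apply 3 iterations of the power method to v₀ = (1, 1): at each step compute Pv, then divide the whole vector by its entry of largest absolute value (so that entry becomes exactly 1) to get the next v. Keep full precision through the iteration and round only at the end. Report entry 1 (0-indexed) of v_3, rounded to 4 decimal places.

Pv0 = (13.00000, 5.00000); divide by 13.00000 → v1 = (1.00000, 0.38462)
Pv1 = (8.69231, 3.76923); divide by 8.69231 → v2 = (1.00000, 0.43363)
Pv2 = (9.03540, 3.86726); divide by 9.03540 → v3 = (1.00000, 0.42801)
Requested entry of v3: 437/1021 = 0.4280

0.4280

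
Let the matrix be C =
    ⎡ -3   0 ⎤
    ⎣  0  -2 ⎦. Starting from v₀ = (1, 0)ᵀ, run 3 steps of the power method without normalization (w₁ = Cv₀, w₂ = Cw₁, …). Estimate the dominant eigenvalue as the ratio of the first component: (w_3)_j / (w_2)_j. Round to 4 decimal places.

λ ≈ -3.0000

w1 = Cv₀ = ((-3)·1 + 0·0; 0·1 + (-2)·0) = (-3, 0)
w2 = Cw1 = ((-3)·(-3) + 0·0; 0·(-3) + (-2)·0) = (9, 0)
w3 = Cw2 = (-27, 0)
Ratio at component: -27 / 9 = -3.0000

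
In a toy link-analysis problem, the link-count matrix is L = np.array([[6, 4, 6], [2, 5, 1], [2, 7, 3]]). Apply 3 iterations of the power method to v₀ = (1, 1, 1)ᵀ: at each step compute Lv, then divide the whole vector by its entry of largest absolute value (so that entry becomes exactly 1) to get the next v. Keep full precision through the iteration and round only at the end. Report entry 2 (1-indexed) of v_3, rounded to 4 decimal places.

Lv0 = (16.00000, 8.00000, 12.00000); divide by 16.00000 → v1 = (1.00000, 0.50000, 0.75000)
Lv1 = (12.50000, 5.25000, 7.75000); divide by 12.50000 → v2 = (1.00000, 0.42000, 0.62000)
Lv2 = (11.40000, 4.72000, 6.80000); divide by 11.40000 → v3 = (1.00000, 0.41404, 0.59649)
Requested entry of v3: 944/2280 = 0.4140

0.4140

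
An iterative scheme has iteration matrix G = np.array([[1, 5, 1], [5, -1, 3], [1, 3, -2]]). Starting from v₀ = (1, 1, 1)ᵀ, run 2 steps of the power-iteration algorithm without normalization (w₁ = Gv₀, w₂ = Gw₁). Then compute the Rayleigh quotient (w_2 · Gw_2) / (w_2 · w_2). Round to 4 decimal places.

w1 = Gv₀ = (1·1 + 5·1 + 1·1; 5·1 + (-1)·1 + 3·1; 1·1 + 3·1 + (-2)·1) = (7, 7, 2)
w2 = Gw1 = (1·7 + 5·7 + 1·2; 5·7 + (-1)·7 + 3·2; 1·7 + 3·7 + (-2)·2) = (44, 34, 24)
Gw2 = (238, 258, 98)
w2·Gw2 = 44·238 + 34·258 + 24·98 = 21596; w2·w2 = 44·44 + 34·34 + 24·24 = 3668
λ ≈ 21596/3668 = 5.8877

5.8877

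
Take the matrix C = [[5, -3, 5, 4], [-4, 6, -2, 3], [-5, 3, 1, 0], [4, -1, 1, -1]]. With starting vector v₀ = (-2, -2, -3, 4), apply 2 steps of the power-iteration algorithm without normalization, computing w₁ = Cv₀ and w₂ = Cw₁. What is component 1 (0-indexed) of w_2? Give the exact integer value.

55

w1 = Cv₀ = (5·(-2) + (-3)·(-2) + 5·(-3) + 4·4; (-4)·(-2) + 6·(-2) + (-2)·(-3) + 3·4; (-5)·(-2) + 3·(-2) + 1·(-3) + 0·4; 4·(-2) + (-1)·(-2) + 1·(-3) + (-1)·4) = (-3, 14, 1, -13)
w2 = Cw1 = (5·(-3) + (-3)·14 + 5·1 + 4·(-13); (-4)·(-3) + 6·14 + (-2)·1 + 3·(-13); (-5)·(-3) + 3·14 + 1·1 + 0·(-13); 4·(-3) + (-1)·14 + 1·1 + (-1)·(-13)) = (-104, 55, 58, -12)
The requested component of w2 is 55.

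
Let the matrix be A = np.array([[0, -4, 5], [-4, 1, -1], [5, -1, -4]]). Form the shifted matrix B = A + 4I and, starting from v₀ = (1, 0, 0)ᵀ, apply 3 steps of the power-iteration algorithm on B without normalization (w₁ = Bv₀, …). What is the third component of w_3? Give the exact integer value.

326

B = A + 4I has rows (4, -4, 5); (-4, 5, -1); (5, -1, 0)
w1 = Bv₀ = (4, -4, 5)
w2 = Bw1 = (57, -41, 24)
w3 = Bw2 = (512, -457, 326)
Requested component of w3: 326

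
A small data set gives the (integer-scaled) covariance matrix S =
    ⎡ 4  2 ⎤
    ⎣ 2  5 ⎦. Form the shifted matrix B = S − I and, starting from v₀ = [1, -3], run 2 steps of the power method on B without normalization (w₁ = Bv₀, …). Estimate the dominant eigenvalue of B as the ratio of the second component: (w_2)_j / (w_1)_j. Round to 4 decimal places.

B = S − I has rows (3, 2); (2, 4)
w1 = Bv₀ = (3·1 + 2·(-3); 2·1 + 4·(-3)) = (-3, -10)
w2 = Bw1 = (3·(-3) + 2·(-10); 2·(-3) + 4·(-10)) = (-29, -46)
Ratio: -46/-10 = 4.6000

μ ≈ 4.6000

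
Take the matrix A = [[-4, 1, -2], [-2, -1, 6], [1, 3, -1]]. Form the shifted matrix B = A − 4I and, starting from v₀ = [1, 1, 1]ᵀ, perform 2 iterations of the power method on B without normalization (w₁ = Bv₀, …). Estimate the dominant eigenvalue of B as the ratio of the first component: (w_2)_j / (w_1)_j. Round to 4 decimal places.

B = A − 4I has rows (-8, 1, -2); (-2, -5, 6); (1, 3, -5)
w1 = Bv₀ = (-9, -1, -1)
w2 = Bw1 = (73, 17, -7)
Ratio: 73/-9 = -8.1111

-8.1111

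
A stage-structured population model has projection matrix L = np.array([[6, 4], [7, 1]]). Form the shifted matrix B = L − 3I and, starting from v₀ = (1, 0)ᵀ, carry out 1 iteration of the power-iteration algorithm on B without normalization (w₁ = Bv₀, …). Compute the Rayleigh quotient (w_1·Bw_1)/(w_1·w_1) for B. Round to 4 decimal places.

B = L − 3I has rows (3, 4); (7, -2)
w1 = Bv₀ = (3, 7)
Bw1 = (37, 7)
w1·Bw1 = 160; w1·w1 = 58; μ ≈ 160/58 = 2.7586

2.7586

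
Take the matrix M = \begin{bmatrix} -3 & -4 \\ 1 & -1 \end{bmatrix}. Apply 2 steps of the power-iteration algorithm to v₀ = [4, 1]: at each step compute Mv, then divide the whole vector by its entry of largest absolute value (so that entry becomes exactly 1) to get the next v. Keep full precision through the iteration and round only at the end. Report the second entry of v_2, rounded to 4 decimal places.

Mv0 = (-16.00000, 3.00000); divide by -16.00000 → v1 = (1.00000, -0.18750)
Mv1 = (-2.25000, 1.18750); divide by -2.25000 → v2 = (1.00000, -0.52778)
Requested entry of v2: -19/36 = -0.5278

-0.5278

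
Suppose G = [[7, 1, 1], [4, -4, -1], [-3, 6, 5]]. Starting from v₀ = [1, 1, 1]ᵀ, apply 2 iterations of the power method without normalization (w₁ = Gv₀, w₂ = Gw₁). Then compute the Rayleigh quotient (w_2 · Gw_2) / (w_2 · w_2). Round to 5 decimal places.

λ ≈ 6.99632

w1 = Gv₀ = (7·1 + 1·1 + 1·1; 4·1 + (-4)·1 + (-1)·1; (-3)·1 + 6·1 + 5·1) = (9, -1, 8)
w2 = Gw1 = (7·9 + 1·(-1) + 1·8; 4·9 + (-4)·(-1) + (-1)·8; (-3)·9 + 6·(-1) + 5·8) = (70, 32, 7)
Gw2 = (529, 145, 17)
w2·Gw2 = 70·529 + 32·145 + 7·17 = 41789; w2·w2 = 70·70 + 32·32 + 7·7 = 5973
λ ≈ 41789/5973 = 6.99632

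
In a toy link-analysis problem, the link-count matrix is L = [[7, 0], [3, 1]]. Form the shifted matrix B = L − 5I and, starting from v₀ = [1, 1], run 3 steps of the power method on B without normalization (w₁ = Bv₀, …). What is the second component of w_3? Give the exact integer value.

B = L − 5I has rows (2, 0); (3, -4)
w1 = Bv₀ = (2·1 + 0·1; 3·1 + (-4)·1) = (2, -1)
w2 = Bw1 = (2·2 + 0·(-1); 3·2 + (-4)·(-1)) = (4, 10)
w3 = Bw2 = (8, -28)
Requested component of w3: -28

-28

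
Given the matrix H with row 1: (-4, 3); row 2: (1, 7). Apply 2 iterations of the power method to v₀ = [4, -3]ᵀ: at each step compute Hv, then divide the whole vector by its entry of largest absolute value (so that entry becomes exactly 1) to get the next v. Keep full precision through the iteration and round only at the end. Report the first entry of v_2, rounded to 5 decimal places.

Hv0 = (-25.000000, -17.000000); divide by -25.000000 → v1 = (1.000000, 0.680000)
Hv1 = (-1.960000, 5.760000); divide by 5.760000 → v2 = (-0.340278, 1.000000)
Requested entry of v2: 49/-144 = -0.34028

-0.34028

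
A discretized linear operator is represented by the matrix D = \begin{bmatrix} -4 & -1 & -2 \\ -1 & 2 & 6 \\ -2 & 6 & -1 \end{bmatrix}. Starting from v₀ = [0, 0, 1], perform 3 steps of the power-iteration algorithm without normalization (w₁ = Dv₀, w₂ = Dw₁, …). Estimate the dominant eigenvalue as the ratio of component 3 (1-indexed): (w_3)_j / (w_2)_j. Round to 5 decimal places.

λ ≈ -0.02439

w1 = Dv₀ = ((-4)·0 + (-1)·0 + (-2)·1; (-1)·0 + 2·0 + 6·1; (-2)·0 + 6·0 + (-1)·1) = (-2, 6, -1)
w2 = Dw1 = ((-4)·(-2) + (-1)·6 + (-2)·(-1); (-1)·(-2) + 2·6 + 6·(-1); (-2)·(-2) + 6·6 + (-1)·(-1)) = (4, 8, 41)
w3 = Dw2 = (-106, 258, -1)
Ratio at component: -1 / 41 = -0.02439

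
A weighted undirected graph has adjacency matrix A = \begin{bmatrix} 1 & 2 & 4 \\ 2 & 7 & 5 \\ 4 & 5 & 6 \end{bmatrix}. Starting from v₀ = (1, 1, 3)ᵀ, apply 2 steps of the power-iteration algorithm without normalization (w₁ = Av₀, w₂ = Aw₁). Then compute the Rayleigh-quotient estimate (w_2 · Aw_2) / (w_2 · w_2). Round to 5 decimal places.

λ ≈ 12.99811

w1 = Av₀ = (15, 24, 27)
w2 = Aw1 = (171, 333, 342)
Aw2 = (2205, 4383, 4401)
w2·Aw2 = 171·2205 + 333·4383 + 342·4401 = 3341736; w2·w2 = 171·171 + 333·333 + 342·342 = 257094
λ ≈ 3341736/257094 = 12.99811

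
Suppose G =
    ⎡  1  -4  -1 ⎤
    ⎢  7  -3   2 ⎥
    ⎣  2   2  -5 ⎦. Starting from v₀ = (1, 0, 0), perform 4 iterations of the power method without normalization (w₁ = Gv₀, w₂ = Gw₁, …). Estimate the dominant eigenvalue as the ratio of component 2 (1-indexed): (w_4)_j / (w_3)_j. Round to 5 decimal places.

w1 = Gv₀ = (1, 7, 2)
w2 = Gw1 = (-29, -10, 6)
w3 = Gw2 = (5, -161, -108)
w4 = Gw3 = (757, 302, 228)
Ratio at component: 302 / -161 = -1.87578

-1.87578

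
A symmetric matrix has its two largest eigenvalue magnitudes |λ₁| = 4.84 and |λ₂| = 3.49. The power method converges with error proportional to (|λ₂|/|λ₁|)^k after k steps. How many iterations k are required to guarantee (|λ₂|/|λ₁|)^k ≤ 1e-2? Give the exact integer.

15

|λ₂/λ₁| = 3.49/4.84 = 0.72107
Need k ≥ ln(1e-2) / ln(0.72107) = -4.6052 / -0.3270 ≈ 14.083
Smallest integer k satisfying the bound: 15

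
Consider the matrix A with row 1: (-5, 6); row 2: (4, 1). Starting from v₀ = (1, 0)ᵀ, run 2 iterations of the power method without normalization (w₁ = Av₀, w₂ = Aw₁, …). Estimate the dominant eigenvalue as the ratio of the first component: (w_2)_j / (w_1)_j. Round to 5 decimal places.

w1 = Av₀ = ((-5)·1 + 6·0; 4·1 + 1·0) = (-5, 4)
w2 = Aw1 = ((-5)·(-5) + 6·4; 4·(-5) + 1·4) = (49, -16)
Ratio at component: 49 / -5 = -9.80000

λ ≈ -9.80000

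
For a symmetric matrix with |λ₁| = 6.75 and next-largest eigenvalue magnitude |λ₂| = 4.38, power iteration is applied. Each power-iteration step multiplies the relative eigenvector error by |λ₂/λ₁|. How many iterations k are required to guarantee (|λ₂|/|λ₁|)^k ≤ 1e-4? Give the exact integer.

|λ₂/λ₁| = 4.38/6.75 = 0.64889
Need k ≥ ln(1e-4) / ln(0.64889) = -9.2103 / -0.4325 ≈ 21.296
Smallest integer k satisfying the bound: 22

22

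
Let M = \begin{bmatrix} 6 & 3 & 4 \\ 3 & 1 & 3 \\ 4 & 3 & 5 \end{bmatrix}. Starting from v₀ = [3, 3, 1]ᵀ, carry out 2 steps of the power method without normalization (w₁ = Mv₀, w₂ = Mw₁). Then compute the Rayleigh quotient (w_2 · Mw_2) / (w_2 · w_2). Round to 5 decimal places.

λ ≈ 11.27674

w1 = Mv₀ = (6·3 + 3·3 + 4·1; 3·3 + 1·3 + 3·1; 4·3 + 3·3 + 5·1) = (31, 15, 26)
w2 = Mw1 = (6·31 + 3·15 + 4·26; 3·31 + 1·15 + 3·26; 4·31 + 3·15 + 5·26) = (335, 186, 299)
Mw2 = (3764, 2088, 3393)
w2·Mw2 = 335·3764 + 186·2088 + 299·3393 = 2663815; w2·w2 = 335·335 + 186·186 + 299·299 = 236222
λ ≈ 2663815/236222 = 11.27674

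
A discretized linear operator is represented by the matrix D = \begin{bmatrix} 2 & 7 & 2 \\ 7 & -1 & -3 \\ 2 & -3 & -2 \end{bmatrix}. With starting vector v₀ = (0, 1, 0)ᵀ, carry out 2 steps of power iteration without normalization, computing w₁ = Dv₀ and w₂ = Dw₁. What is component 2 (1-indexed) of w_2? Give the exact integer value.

w1 = Dv₀ = (7, -1, -3)
w2 = Dw1 = (1, 59, 23)
The requested component of w2 is 59.

59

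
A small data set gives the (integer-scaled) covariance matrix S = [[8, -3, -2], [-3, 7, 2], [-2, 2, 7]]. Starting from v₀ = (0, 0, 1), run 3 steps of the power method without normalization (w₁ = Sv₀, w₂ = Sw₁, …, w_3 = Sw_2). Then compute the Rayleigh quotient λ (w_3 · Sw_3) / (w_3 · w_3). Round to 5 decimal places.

λ ≈ 11.92429

w1 = Sv₀ = (-2, 2, 7)
w2 = Sw1 = (-36, 34, 57)
w3 = Sw2 = (-504, 460, 539)
Sw3 = (-6490, 5810, 5701)
w3·Sw3 = (-504)·(-6490) + 460·5810 + 539·5701 = 9016399; w3·w3 = (-504)·(-504) + 460·460 + 539·539 = 756137
λ ≈ 9016399/756137 = 11.92429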